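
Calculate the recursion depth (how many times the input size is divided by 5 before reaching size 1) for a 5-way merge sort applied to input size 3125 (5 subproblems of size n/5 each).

For divide and conquer with division factor 5:

Problem sizes at each level:
Level 0: 3125
Level 1: 625
Level 2: 125
Level 3: 25
Level 4: 5
Level 5: 1

The root is level 0 and the size-1 base case is level 5 (the tree spans levels 0 through 5, i.e. 6 levels counting the root), so the depth is the number of divisions: log_5(3125) = 5

The recursion tree depth is log_5(3125) = 5. At each level, the problem size is divided by 5, so it takes 5 divisions to reduce to a base case of size 1. The algorithm makes 5 recursive calls at each level.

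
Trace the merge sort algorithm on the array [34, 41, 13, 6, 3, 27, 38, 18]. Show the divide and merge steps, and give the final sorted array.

Merge sort trace:

Split: [34, 41, 13, 6, 3, 27, 38, 18] -> [34, 41, 13, 6] and [3, 27, 38, 18]
  Split: [34, 41, 13, 6] -> [34, 41] and [13, 6]
    Split: [34, 41] -> [34] and [41]
    Merge: [34] + [41] -> [34, 41]
    Split: [13, 6] -> [13] and [6]
    Merge: [13] + [6] -> [6, 13]
  Merge: [34, 41] + [6, 13] -> [6, 13, 34, 41]
  Split: [3, 27, 38, 18] -> [3, 27] and [38, 18]
    Split: [3, 27] -> [3] and [27]
    Merge: [3] + [27] -> [3, 27]
    Split: [38, 18] -> [38] and [18]
    Merge: [38] + [18] -> [18, 38]
  Merge: [3, 27] + [18, 38] -> [3, 18, 27, 38]
Merge: [6, 13, 34, 41] + [3, 18, 27, 38] -> [3, 6, 13, 18, 27, 34, 38, 41]

Final sorted array: [3, 6, 13, 18, 27, 34, 38, 41]

The merge sort proceeds by recursively splitting the array and merging sorted halves.
After all merges, the sorted array is [3, 6, 13, 18, 27, 34, 38, 41].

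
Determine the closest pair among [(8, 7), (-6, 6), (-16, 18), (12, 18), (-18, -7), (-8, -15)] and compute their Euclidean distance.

Computing all pairwise distances among 6 points:

d((8, 7), (-6, 6)) = 14.0357
d((8, 7), (-16, 18)) = 26.4008
d((8, 7), (12, 18)) = 11.7047 <-- minimum
d((8, 7), (-18, -7)) = 29.5296
d((8, 7), (-8, -15)) = 27.2029
d((-6, 6), (-16, 18)) = 15.6205
d((-6, 6), (12, 18)) = 21.6333
d((-6, 6), (-18, -7)) = 17.6918
d((-6, 6), (-8, -15)) = 21.095
d((-16, 18), (12, 18)) = 28.0
d((-16, 18), (-18, -7)) = 25.0799
d((-16, 18), (-8, -15)) = 33.9559
d((12, 18), (-18, -7)) = 39.0512
d((12, 18), (-8, -15)) = 38.5876
d((-18, -7), (-8, -15)) = 12.8062

Closest pair: (8, 7) and (12, 18) with distance 11.7047

The closest pair is (8, 7) and (12, 18) with Euclidean distance 11.7047. For 6 points, brute-force pairwise comparison is shown above. For large n, the divide-and-conquer algorithm (sort by x, recurse on halves, check the dividing strip) achieves O(n log n).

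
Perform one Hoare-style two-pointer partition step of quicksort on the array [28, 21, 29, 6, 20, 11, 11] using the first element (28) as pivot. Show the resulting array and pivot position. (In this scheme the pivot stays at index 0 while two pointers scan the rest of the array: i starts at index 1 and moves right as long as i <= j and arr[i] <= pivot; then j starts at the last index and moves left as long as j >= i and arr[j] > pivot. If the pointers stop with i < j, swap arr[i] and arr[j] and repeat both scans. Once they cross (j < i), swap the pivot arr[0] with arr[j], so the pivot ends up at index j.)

Hoare-style two-pointer partition with pivot = 28:

Initial array: [28, 21, 29, 6, 20, 11, 11]

Pointers start at i = 1, j = 6.
i stops at index 2 (arr[2]=29 > 28), j stops at index 6 (arr[6]=11 <= 28): swap arr[2] and arr[6], array becomes [28, 21, 11, 6, 20, 11, 29]
i ends at 6, j ends at 5: the pointers have crossed (j < i), so scanning stops.

Swap pivot arr[0] with arr[5] to place pivot at position 5: [11, 21, 11, 6, 20, 28, 29]
Pivot position: 5

After partitioning with pivot 28, the array becomes [11, 21, 11, 6, 20, 28, 29]. The pivot is placed at index 5. All elements to the left of the pivot are <= 28, and all elements to the right are > 28.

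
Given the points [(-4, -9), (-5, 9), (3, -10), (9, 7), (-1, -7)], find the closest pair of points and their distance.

Computing all pairwise distances among 5 points:

d((-4, -9), (-5, 9)) = 18.0278
d((-4, -9), (3, -10)) = 7.0711
d((-4, -9), (9, 7)) = 20.6155
d((-4, -9), (-1, -7)) = 3.6056 <-- minimum
d((-5, 9), (3, -10)) = 20.6155
d((-5, 9), (9, 7)) = 14.1421
d((-5, 9), (-1, -7)) = 16.4924
d((3, -10), (9, 7)) = 18.0278
d((3, -10), (-1, -7)) = 5.0
d((9, 7), (-1, -7)) = 17.2047

Closest pair: (-4, -9) and (-1, -7) with distance 3.6056

The closest pair is (-4, -9) and (-1, -7) with Euclidean distance 3.6056. For 5 points, brute-force pairwise comparison is shown above. For large n, the divide-and-conquer algorithm (sort by x, recurse on halves, check the dividing strip) achieves O(n log n).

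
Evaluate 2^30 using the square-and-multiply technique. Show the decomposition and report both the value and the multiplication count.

Computing 2^30 by squaring (build up from 2^1; each line after the first costs one multiplication):

2^1 = 2
2^2 = (2^1)^2 = 2^2 = 4
2^3 = 2 * 2^2 = 2 * 4 = 8
2^6 = (2^3)^2 = 8^2 = 64
2^7 = 2 * 2^6 = 2 * 64 = 128
2^14 = (2^7)^2 = 128^2 = 16384
2^15 = 2 * 2^14 = 2 * 16384 = 32768
2^30 = (2^15)^2 = 32768^2 = 1073741824

Result: 1073741824
Multiplications needed: 7 (7 lines after 2^1)

2^30 = 1073741824. Using exponentiation by squaring, this requires 7 multiplications. The key idea: if the exponent is even, square the half-power; if odd, multiply by the base once.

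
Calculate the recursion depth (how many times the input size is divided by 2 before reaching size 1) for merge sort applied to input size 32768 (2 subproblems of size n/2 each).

For divide and conquer with division factor 2:

Problem sizes at each level:
Level 0: 32768
Level 1: 16384
Level 2: 8192
Level 3: 4096
Level 4: 2048
Level 5: 1024
Level 6: 512
Level 7: 256
Level 8: 128
Level 9: 64
Level 10: 32
Level 11: 16
Level 12: 8
Level 13: 4
Level 14: 2
Level 15: 1

The root is level 0 and the size-1 base case is level 15 (the tree spans levels 0 through 15, i.e. 16 levels counting the root), so the depth is the number of divisions: log_2(32768) = 15

The recursion tree depth is log_2(32768) = 15. At each level, the problem size is divided by 2, so it takes 15 divisions to reduce to a base case of size 1. The algorithm makes 2 recursive calls at each level.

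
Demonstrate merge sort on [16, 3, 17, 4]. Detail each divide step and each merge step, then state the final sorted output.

Merge sort trace:

Split: [16, 3, 17, 4] -> [16, 3] and [17, 4]
  Split: [16, 3] -> [16] and [3]
  Merge: [16] + [3] -> [3, 16]
  Split: [17, 4] -> [17] and [4]
  Merge: [17] + [4] -> [4, 17]
Merge: [3, 16] + [4, 17] -> [3, 4, 16, 17]

Final sorted array: [3, 4, 16, 17]

The merge sort proceeds by recursively splitting the array and merging sorted halves.
After all merges, the sorted array is [3, 4, 16, 17].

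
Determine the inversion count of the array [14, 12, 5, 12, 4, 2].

Finding inversions in [14, 12, 5, 12, 4, 2]:

(0, 1): arr[0]=14 > arr[1]=12
(0, 2): arr[0]=14 > arr[2]=5
(0, 3): arr[0]=14 > arr[3]=12
(0, 4): arr[0]=14 > arr[4]=4
(0, 5): arr[0]=14 > arr[5]=2
(1, 2): arr[1]=12 > arr[2]=5
(1, 4): arr[1]=12 > arr[4]=4
(1, 5): arr[1]=12 > arr[5]=2
(2, 4): arr[2]=5 > arr[4]=4
(2, 5): arr[2]=5 > arr[5]=2
(3, 4): arr[3]=12 > arr[4]=4
(3, 5): arr[3]=12 > arr[5]=2
(4, 5): arr[4]=4 > arr[5]=2

Total inversions: 13

The array has 13 inversion(s): (0,1), (0,2), (0,3), (0,4), (0,5), (1,2), (1,4), (1,5), (2,4), (2,5), (3,4), (3,5), (4,5). Each pair (i,j) satisfies i < j and arr[i] > arr[j].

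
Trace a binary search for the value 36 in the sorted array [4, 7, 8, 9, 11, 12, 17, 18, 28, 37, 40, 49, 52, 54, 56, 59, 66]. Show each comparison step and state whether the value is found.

Binary search for 36 in [4, 7, 8, 9, 11, 12, 17, 18, 28, 37, 40, 49, 52, 54, 56, 59, 66]:

lo=0, hi=16, mid=8, arr[mid]=28 -> 28 < 36, search right half
lo=9, hi=16, mid=12, arr[mid]=52 -> 52 > 36, search left half
lo=9, hi=11, mid=10, arr[mid]=40 -> 40 > 36, search left half
lo=9, hi=9, mid=9, arr[mid]=37 -> 37 > 36, search left half
lo=9 > hi=8, target 36 not found

Binary search determines that 36 is not in the array after 4 comparisons. The search space was exhausted without finding the target.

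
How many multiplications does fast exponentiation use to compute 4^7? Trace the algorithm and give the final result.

Computing 4^7 by squaring (build up from 4^1; each line after the first costs one multiplication):

4^1 = 4
4^2 = (4^1)^2 = 4^2 = 16
4^3 = 4 * 4^2 = 4 * 16 = 64
4^6 = (4^3)^2 = 64^2 = 4096
4^7 = 4 * 4^6 = 4 * 4096 = 16384

Result: 16384
Multiplications needed: 4 (4 lines after 4^1)

4^7 = 16384. Using exponentiation by squaring, this requires 4 multiplications. The key idea: if the exponent is even, square the half-power; if odd, multiply by the base once.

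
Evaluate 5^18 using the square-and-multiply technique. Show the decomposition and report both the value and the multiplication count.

Computing 5^18 by squaring (build up from 5^1; each line after the first costs one multiplication):

5^1 = 5
5^2 = (5^1)^2 = 5^2 = 25
5^4 = (5^2)^2 = 25^2 = 625
5^8 = (5^4)^2 = 625^2 = 390625
5^9 = 5 * 5^8 = 5 * 390625 = 1953125
5^18 = (5^9)^2 = 1953125^2 = 3814697265625

Result: 3814697265625
Multiplications needed: 5 (5 lines after 5^1)

5^18 = 3814697265625. Using exponentiation by squaring, this requires 5 multiplications. The key idea: if the exponent is even, square the half-power; if odd, multiply by the base once.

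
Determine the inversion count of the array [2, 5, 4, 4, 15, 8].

Finding inversions in [2, 5, 4, 4, 15, 8]:

(1, 2): arr[1]=5 > arr[2]=4
(1, 3): arr[1]=5 > arr[3]=4
(4, 5): arr[4]=15 > arr[5]=8

Total inversions: 3

The array has 3 inversion(s): (1,2), (1,3), (4,5). Each pair (i,j) satisfies i < j and arr[i] > arr[j].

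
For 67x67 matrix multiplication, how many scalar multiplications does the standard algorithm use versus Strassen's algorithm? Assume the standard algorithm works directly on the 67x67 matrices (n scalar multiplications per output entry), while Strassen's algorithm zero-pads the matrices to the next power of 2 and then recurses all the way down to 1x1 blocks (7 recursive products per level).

Matrix multiplication for 67x67 matrices:

Strassen's algorithm requires power-of-2 dimensions. Pad 67x67 to 128x128 (next power of 2).

Standard algorithm: 67^3 = 300763 multiplications
Strassen's algorithm: 7^(log2(128)) = 7^7 = 823543 multiplications
Difference: 300763 - 823543 = -522780 (Strassen uses MORE here due to padding overhead — for small or just-over-power-of-2 n, padding can outweigh the per-level savings)

Standard: 300763 multiplications (67^3). Strassen: 823543 multiplications (7^7, after padding to 128x128). Strassen reduces 8 recursive multiplications to 7 at each level.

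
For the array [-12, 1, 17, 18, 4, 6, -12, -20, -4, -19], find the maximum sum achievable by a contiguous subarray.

Using Kadane's algorithm on [-12, 1, 17, 18, 4, 6, -12, -20, -4, -19]:

Scanning through the array:
Position 1 (value 1): max_ending_here = 1, max_so_far = 1
Position 2 (value 17): max_ending_here = 18, max_so_far = 18
Position 3 (value 18): max_ending_here = 36, max_so_far = 36
Position 4 (value 4): max_ending_here = 40, max_so_far = 40
Position 5 (value 6): max_ending_here = 46, max_so_far = 46
Position 6 (value -12): max_ending_here = 34, max_so_far = 46
Position 7 (value -20): max_ending_here = 14, max_so_far = 46
Position 8 (value -4): max_ending_here = 10, max_so_far = 46
Position 9 (value -19): max_ending_here = -9, max_so_far = 46

Maximum subarray: [1, 17, 18, 4, 6]
Maximum sum: 46

The maximum subarray is [1, 17, 18, 4, 6] with sum 46. This subarray runs from index 1 to index 5.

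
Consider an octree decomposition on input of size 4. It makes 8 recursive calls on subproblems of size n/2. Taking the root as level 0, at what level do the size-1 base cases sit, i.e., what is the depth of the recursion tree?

For divide and conquer with division factor 2:

Problem sizes at each level:
Level 0: 4
Level 1: 2
Level 2: 1

The root is level 0 and the size-1 base case is level 2 (the tree spans levels 0 through 2, i.e. 3 levels counting the root), so the depth is the number of divisions: log_2(4) = 2

The recursion tree depth is log_2(4) = 2. At each level, the problem size is divided by 2, so it takes 2 divisions to reduce to a base case of size 1. The algorithm makes 8 recursive calls at each level.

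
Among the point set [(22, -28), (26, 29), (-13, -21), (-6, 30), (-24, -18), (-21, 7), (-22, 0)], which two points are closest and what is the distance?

Computing all pairwise distances among 7 points:

d((22, -28), (26, 29)) = 57.1402
d((22, -28), (-13, -21)) = 35.6931
d((22, -28), (-6, 30)) = 64.405
d((22, -28), (-24, -18)) = 47.0744
d((22, -28), (-21, 7)) = 55.4437
d((22, -28), (-22, 0)) = 52.1536
d((26, 29), (-13, -21)) = 63.4114
d((26, 29), (-6, 30)) = 32.0156
d((26, 29), (-24, -18)) = 68.6222
d((26, 29), (-21, 7)) = 51.8941
d((26, 29), (-22, 0)) = 56.0803
d((-13, -21), (-6, 30)) = 51.4782
d((-13, -21), (-24, -18)) = 11.4018
d((-13, -21), (-21, 7)) = 29.1204
d((-13, -21), (-22, 0)) = 22.8473
d((-6, 30), (-24, -18)) = 51.264
d((-6, 30), (-21, 7)) = 27.4591
d((-6, 30), (-22, 0)) = 34.0
d((-24, -18), (-21, 7)) = 25.1794
d((-24, -18), (-22, 0)) = 18.1108
d((-21, 7), (-22, 0)) = 7.0711 <-- minimum

Closest pair: (-21, 7) and (-22, 0) with distance 7.0711

The closest pair is (-21, 7) and (-22, 0) with Euclidean distance 7.0711. For 7 points, brute-force pairwise comparison is shown above. For large n, the divide-and-conquer algorithm (sort by x, recurse on halves, check the dividing strip) achieves O(n log n).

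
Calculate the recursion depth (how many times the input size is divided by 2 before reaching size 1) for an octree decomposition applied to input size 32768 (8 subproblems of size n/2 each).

For divide and conquer with division factor 2:

Problem sizes at each level:
Level 0: 32768
Level 1: 16384
Level 2: 8192
Level 3: 4096
Level 4: 2048
Level 5: 1024
Level 6: 512
Level 7: 256
Level 8: 128
Level 9: 64
Level 10: 32
Level 11: 16
Level 12: 8
Level 13: 4
Level 14: 2
Level 15: 1

The root is level 0 and the size-1 base case is level 15 (the tree spans levels 0 through 15, i.e. 16 levels counting the root), so the depth is the number of divisions: log_2(32768) = 15

The recursion tree depth is log_2(32768) = 15. At each level, the problem size is divided by 2, so it takes 15 divisions to reduce to a base case of size 1. The algorithm makes 8 recursive calls at each level.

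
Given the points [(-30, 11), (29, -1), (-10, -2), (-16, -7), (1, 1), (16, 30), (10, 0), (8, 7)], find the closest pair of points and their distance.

Computing all pairwise distances among 8 points:

d((-30, 11), (29, -1)) = 60.208
d((-30, 11), (-10, -2)) = 23.8537
d((-30, 11), (-16, -7)) = 22.8035
d((-30, 11), (1, 1)) = 32.573
d((-30, 11), (16, 30)) = 49.7695
d((-30, 11), (10, 0)) = 41.4849
d((-30, 11), (8, 7)) = 38.2099
d((29, -1), (-10, -2)) = 39.0128
d((29, -1), (-16, -7)) = 45.3982
d((29, -1), (1, 1)) = 28.0713
d((29, -1), (16, 30)) = 33.6155
d((29, -1), (10, 0)) = 19.0263
d((29, -1), (8, 7)) = 22.4722
d((-10, -2), (-16, -7)) = 7.8102
d((-10, -2), (1, 1)) = 11.4018
d((-10, -2), (16, 30)) = 41.2311
d((-10, -2), (10, 0)) = 20.0998
d((-10, -2), (8, 7)) = 20.1246
d((-16, -7), (1, 1)) = 18.7883
d((-16, -7), (16, 30)) = 48.9183
d((-16, -7), (10, 0)) = 26.9258
d((-16, -7), (8, 7)) = 27.7849
d((1, 1), (16, 30)) = 32.6497
d((1, 1), (10, 0)) = 9.0554
d((1, 1), (8, 7)) = 9.2195
d((16, 30), (10, 0)) = 30.5941
d((16, 30), (8, 7)) = 24.3516
d((10, 0), (8, 7)) = 7.2801 <-- minimum

Closest pair: (10, 0) and (8, 7) with distance 7.2801

The closest pair is (10, 0) and (8, 7) with Euclidean distance 7.2801. For 8 points, brute-force pairwise comparison is shown above. For large n, the divide-and-conquer algorithm (sort by x, recurse on halves, check the dividing strip) achieves O(n log n).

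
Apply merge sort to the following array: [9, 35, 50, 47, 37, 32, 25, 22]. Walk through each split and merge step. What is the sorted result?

Merge sort trace:

Split: [9, 35, 50, 47, 37, 32, 25, 22] -> [9, 35, 50, 47] and [37, 32, 25, 22]
  Split: [9, 35, 50, 47] -> [9, 35] and [50, 47]
    Split: [9, 35] -> [9] and [35]
    Merge: [9] + [35] -> [9, 35]
    Split: [50, 47] -> [50] and [47]
    Merge: [50] + [47] -> [47, 50]
  Merge: [9, 35] + [47, 50] -> [9, 35, 47, 50]
  Split: [37, 32, 25, 22] -> [37, 32] and [25, 22]
    Split: [37, 32] -> [37] and [32]
    Merge: [37] + [32] -> [32, 37]
    Split: [25, 22] -> [25] and [22]
    Merge: [25] + [22] -> [22, 25]
  Merge: [32, 37] + [22, 25] -> [22, 25, 32, 37]
Merge: [9, 35, 47, 50] + [22, 25, 32, 37] -> [9, 22, 25, 32, 35, 37, 47, 50]

Final sorted array: [9, 22, 25, 32, 35, 37, 47, 50]

The merge sort proceeds by recursively splitting the array and merging sorted halves.
After all merges, the sorted array is [9, 22, 25, 32, 35, 37, 47, 50].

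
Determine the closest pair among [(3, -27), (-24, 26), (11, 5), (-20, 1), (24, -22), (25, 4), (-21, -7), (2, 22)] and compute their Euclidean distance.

Computing all pairwise distances among 8 points:

d((3, -27), (-24, 26)) = 59.4811
d((3, -27), (11, 5)) = 32.9848
d((3, -27), (-20, 1)) = 36.2353
d((3, -27), (24, -22)) = 21.587
d((3, -27), (25, 4)) = 38.0132
d((3, -27), (-21, -7)) = 31.241
d((3, -27), (2, 22)) = 49.0102
d((-24, 26), (11, 5)) = 40.8167
d((-24, 26), (-20, 1)) = 25.318
d((-24, 26), (24, -22)) = 67.8823
d((-24, 26), (25, 4)) = 53.7122
d((-24, 26), (-21, -7)) = 33.1361
d((-24, 26), (2, 22)) = 26.3059
d((11, 5), (-20, 1)) = 31.257
d((11, 5), (24, -22)) = 29.9666
d((11, 5), (25, 4)) = 14.0357
d((11, 5), (-21, -7)) = 34.176
d((11, 5), (2, 22)) = 19.2354
d((-20, 1), (24, -22)) = 49.6488
d((-20, 1), (25, 4)) = 45.0999
d((-20, 1), (-21, -7)) = 8.0623 <-- minimum
d((-20, 1), (2, 22)) = 30.4138
d((24, -22), (25, 4)) = 26.0192
d((24, -22), (-21, -7)) = 47.4342
d((24, -22), (2, 22)) = 49.1935
d((25, 4), (-21, -7)) = 47.2969
d((25, 4), (2, 22)) = 29.2062
d((-21, -7), (2, 22)) = 37.0135

Closest pair: (-20, 1) and (-21, -7) with distance 8.0623

The closest pair is (-20, 1) and (-21, -7) with Euclidean distance 8.0623. For 8 points, brute-force pairwise comparison is shown above. For large n, the divide-and-conquer algorithm (sort by x, recurse on halves, check the dividing strip) achieves O(n log n).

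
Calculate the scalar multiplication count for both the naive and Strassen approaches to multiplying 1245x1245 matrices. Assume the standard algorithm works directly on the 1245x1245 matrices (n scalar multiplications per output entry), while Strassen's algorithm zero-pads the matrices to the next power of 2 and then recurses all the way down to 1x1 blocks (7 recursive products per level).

Matrix multiplication for 1245x1245 matrices:

Strassen's algorithm requires power-of-2 dimensions. Pad 1245x1245 to 2048x2048 (next power of 2).

Standard algorithm: 1245^3 = 1929781125 multiplications
Strassen's algorithm: 7^(log2(2048)) = 7^11 = 1977326743 multiplications
Difference: 1929781125 - 1977326743 = -47545618 (Strassen uses MORE here due to padding overhead — for small or just-over-power-of-2 n, padding can outweigh the per-level savings)

Standard: 1929781125 multiplications (1245^3). Strassen: 1977326743 multiplications (7^11, after padding to 2048x2048). Strassen reduces 8 recursive multiplications to 7 at each level.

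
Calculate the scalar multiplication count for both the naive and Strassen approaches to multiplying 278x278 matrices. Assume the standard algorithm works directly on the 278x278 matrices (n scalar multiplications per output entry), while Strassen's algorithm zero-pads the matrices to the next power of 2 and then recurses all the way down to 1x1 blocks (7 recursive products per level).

Matrix multiplication for 278x278 matrices:

Strassen's algorithm requires power-of-2 dimensions. Pad 278x278 to 512x512 (next power of 2).

Standard algorithm: 278^3 = 21484952 multiplications
Strassen's algorithm: 7^(log2(512)) = 7^9 = 40353607 multiplications
Difference: 21484952 - 40353607 = -18868655 (Strassen uses MORE here due to padding overhead — for small or just-over-power-of-2 n, padding can outweigh the per-level savings)

Standard: 21484952 multiplications (278^3). Strassen: 40353607 multiplications (7^9, after padding to 512x512). Strassen reduces 8 recursive multiplications to 7 at each level.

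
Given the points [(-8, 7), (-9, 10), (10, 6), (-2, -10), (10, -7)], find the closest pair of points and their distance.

Computing all pairwise distances among 5 points:

d((-8, 7), (-9, 10)) = 3.1623 <-- minimum
d((-8, 7), (10, 6)) = 18.0278
d((-8, 7), (-2, -10)) = 18.0278
d((-8, 7), (10, -7)) = 22.8035
d((-9, 10), (10, 6)) = 19.4165
d((-9, 10), (-2, -10)) = 21.1896
d((-9, 10), (10, -7)) = 25.4951
d((10, 6), (-2, -10)) = 20.0
d((10, 6), (10, -7)) = 13.0
d((-2, -10), (10, -7)) = 12.3693

Closest pair: (-8, 7) and (-9, 10) with distance 3.1623

The closest pair is (-8, 7) and (-9, 10) with Euclidean distance 3.1623. For 5 points, brute-force pairwise comparison is shown above. For large n, the divide-and-conquer algorithm (sort by x, recurse on halves, check the dividing strip) achieves O(n log n).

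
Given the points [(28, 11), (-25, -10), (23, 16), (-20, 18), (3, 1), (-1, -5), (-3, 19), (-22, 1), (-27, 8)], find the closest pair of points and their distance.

Computing all pairwise distances among 9 points:

d((28, 11), (-25, -10)) = 57.0088
d((28, 11), (23, 16)) = 7.0711 <-- minimum
d((28, 11), (-20, 18)) = 48.5077
d((28, 11), (3, 1)) = 26.9258
d((28, 11), (-1, -5)) = 33.121
d((28, 11), (-3, 19)) = 32.0156
d((28, 11), (-22, 1)) = 50.9902
d((28, 11), (-27, 8)) = 55.0818
d((-25, -10), (23, 16)) = 54.5894
d((-25, -10), (-20, 18)) = 28.4429
d((-25, -10), (3, 1)) = 30.0832
d((-25, -10), (-1, -5)) = 24.5153
d((-25, -10), (-3, 19)) = 36.4005
d((-25, -10), (-22, 1)) = 11.4018
d((-25, -10), (-27, 8)) = 18.1108
d((23, 16), (-20, 18)) = 43.0465
d((23, 16), (3, 1)) = 25.0
d((23, 16), (-1, -5)) = 31.8904
d((23, 16), (-3, 19)) = 26.1725
d((23, 16), (-22, 1)) = 47.4342
d((23, 16), (-27, 8)) = 50.636
d((-20, 18), (3, 1)) = 28.6007
d((-20, 18), (-1, -5)) = 29.8329
d((-20, 18), (-3, 19)) = 17.0294
d((-20, 18), (-22, 1)) = 17.1172
d((-20, 18), (-27, 8)) = 12.2066
d((3, 1), (-1, -5)) = 7.2111
d((3, 1), (-3, 19)) = 18.9737
d((3, 1), (-22, 1)) = 25.0
d((3, 1), (-27, 8)) = 30.8058
d((-1, -5), (-3, 19)) = 24.0832
d((-1, -5), (-22, 1)) = 21.8403
d((-1, -5), (-27, 8)) = 29.0689
d((-3, 19), (-22, 1)) = 26.1725
d((-3, 19), (-27, 8)) = 26.4008
d((-22, 1), (-27, 8)) = 8.6023

Closest pair: (28, 11) and (23, 16) with distance 7.0711

The closest pair is (28, 11) and (23, 16) with Euclidean distance 7.0711. For 9 points, brute-force pairwise comparison is shown above. For large n, the divide-and-conquer algorithm (sort by x, recurse on halves, check the dividing strip) achieves O(n log n).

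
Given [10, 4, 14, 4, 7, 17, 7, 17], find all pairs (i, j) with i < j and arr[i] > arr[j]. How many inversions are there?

Finding inversions in [10, 4, 14, 4, 7, 17, 7, 17]:

(0, 1): arr[0]=10 > arr[1]=4
(0, 3): arr[0]=10 > arr[3]=4
(0, 4): arr[0]=10 > arr[4]=7
(0, 6): arr[0]=10 > arr[6]=7
(2, 3): arr[2]=14 > arr[3]=4
(2, 4): arr[2]=14 > arr[4]=7
(2, 6): arr[2]=14 > arr[6]=7
(5, 6): arr[5]=17 > arr[6]=7

Total inversions: 8

The array has 8 inversion(s): (0,1), (0,3), (0,4), (0,6), (2,3), (2,4), (2,6), (5,6). Each pair (i,j) satisfies i < j and arr[i] > arr[j].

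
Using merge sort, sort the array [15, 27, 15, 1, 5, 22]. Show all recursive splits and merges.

Merge sort trace:

Split: [15, 27, 15, 1, 5, 22] -> [15, 27, 15] and [1, 5, 22]
  Split: [15, 27, 15] -> [15] and [27, 15]
    Split: [27, 15] -> [27] and [15]
    Merge: [27] + [15] -> [15, 27]
  Merge: [15] + [15, 27] -> [15, 15, 27]
  Split: [1, 5, 22] -> [1] and [5, 22]
    Split: [5, 22] -> [5] and [22]
    Merge: [5] + [22] -> [5, 22]
  Merge: [1] + [5, 22] -> [1, 5, 22]
Merge: [15, 15, 27] + [1, 5, 22] -> [1, 5, 15, 15, 22, 27]

Final sorted array: [1, 5, 15, 15, 22, 27]

The merge sort proceeds by recursively splitting the array and merging sorted halves.
After all merges, the sorted array is [1, 5, 15, 15, 22, 27].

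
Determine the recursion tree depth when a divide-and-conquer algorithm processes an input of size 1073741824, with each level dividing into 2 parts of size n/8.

For divide and conquer with division factor 8:

Problem sizes at each level:
Level 0: 1073741824
Level 1: 134217728
Level 2: 16777216
Level 3: 2097152
Level 4: 262144
Level 5: 32768
Level 6: 4096
Level 7: 512
Level 8: 64
Level 9: 8
Level 10: 1

The root is level 0 and the size-1 base case is level 10 (the tree spans levels 0 through 10, i.e. 11 levels counting the root), so the depth is the number of divisions: log_8(1073741824) = 10

The recursion tree depth is log_8(1073741824) = 10. At each level, the problem size is divided by 8, so it takes 10 divisions to reduce to a base case of size 1. The algorithm makes 2 recursive calls at each level.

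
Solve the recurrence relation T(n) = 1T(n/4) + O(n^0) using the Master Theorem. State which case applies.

Master Theorem for T(n) = 1T(n/4) + O(n^0):

a = 1, b = 4, c = 0
log_b(a) = log_4(1) = 0.0000

Case 2: c = 0 = log_4(1) = 0.0000
T(n) = O(n^0 log n) = O(log n)

For T(n) = 1T(n/4) + O(n^0): log_4(1) = 0.0000. This is Case 2 of the Master Theorem (c = log_b(a), equal work at all levels), giving O(log n).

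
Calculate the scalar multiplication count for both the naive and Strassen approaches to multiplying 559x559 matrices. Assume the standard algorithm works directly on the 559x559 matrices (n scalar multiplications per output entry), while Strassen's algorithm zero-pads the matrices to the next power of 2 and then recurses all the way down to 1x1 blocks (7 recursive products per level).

Matrix multiplication for 559x559 matrices:

Strassen's algorithm requires power-of-2 dimensions. Pad 559x559 to 1024x1024 (next power of 2).

Standard algorithm: 559^3 = 174676879 multiplications
Strassen's algorithm: 7^(log2(1024)) = 7^10 = 282475249 multiplications
Difference: 174676879 - 282475249 = -107798370 (Strassen uses MORE here due to padding overhead — for small or just-over-power-of-2 n, padding can outweigh the per-level savings)

Standard: 174676879 multiplications (559^3). Strassen: 282475249 multiplications (7^10, after padding to 1024x1024). Strassen reduces 8 recursive multiplications to 7 at each level.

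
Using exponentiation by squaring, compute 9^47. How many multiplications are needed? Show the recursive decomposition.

Computing 9^47 by squaring (build up from 9^1; each line after the first costs one multiplication):

9^1 = 9
9^2 = (9^1)^2 = 9^2 = 81
9^4 = (9^2)^2 = 81^2 = 6561
9^5 = 9 * 9^4 = 9 * 6561 = 59049
9^10 = (9^5)^2 = 59049^2 = 3486784401
9^11 = 9 * 9^10 = 9 * 3486784401 = 31381059609
9^22 = (9^11)^2 = 31381059609^2 = 984770902183611232881
9^23 = 9 * 9^22 = 9 * 984770902183611232881 = 8862938119652501095929
9^46 = (9^23)^2 = 8862938119652501095929^2 = 78551672112789411833022577315290546060373041
9^47 = 9 * 9^46 = 9 * 78551672112789411833022577315290546060373041 = 706965049015104706497203195837614914543357369

Result: 706965049015104706497203195837614914543357369
Multiplications needed: 9 (9 lines after 9^1)

9^47 = 706965049015104706497203195837614914543357369. Using exponentiation by squaring, this requires 9 multiplications. The key idea: if the exponent is even, square the half-power; if odd, multiply by the base once.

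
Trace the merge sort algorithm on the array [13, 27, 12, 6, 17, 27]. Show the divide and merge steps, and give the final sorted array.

Merge sort trace:

Split: [13, 27, 12, 6, 17, 27] -> [13, 27, 12] and [6, 17, 27]
  Split: [13, 27, 12] -> [13] and [27, 12]
    Split: [27, 12] -> [27] and [12]
    Merge: [27] + [12] -> [12, 27]
  Merge: [13] + [12, 27] -> [12, 13, 27]
  Split: [6, 17, 27] -> [6] and [17, 27]
    Split: [17, 27] -> [17] and [27]
    Merge: [17] + [27] -> [17, 27]
  Merge: [6] + [17, 27] -> [6, 17, 27]
Merge: [12, 13, 27] + [6, 17, 27] -> [6, 12, 13, 17, 27, 27]

Final sorted array: [6, 12, 13, 17, 27, 27]

The merge sort proceeds by recursively splitting the array and merging sorted halves.
After all merges, the sorted array is [6, 12, 13, 17, 27, 27].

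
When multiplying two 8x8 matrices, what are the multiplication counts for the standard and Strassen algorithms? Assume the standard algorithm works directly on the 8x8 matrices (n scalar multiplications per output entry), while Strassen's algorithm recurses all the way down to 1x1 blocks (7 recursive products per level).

Matrix multiplication for 8x8 matrices:

Standard algorithm: 8^3 = 512 multiplications
Strassen's algorithm: 7^(log2(8)) = 7^3 = 343 multiplications
Savings: 512 - 343 = 169 multiplications

Standard: 512 multiplications (8^3). Strassen: 343 multiplications (7^3). Strassen reduces 8 recursive multiplications to 7 at each level.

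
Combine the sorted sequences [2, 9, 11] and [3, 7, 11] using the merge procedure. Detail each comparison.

Merging process:

Compare 2 vs 3: take 2 from left. Merged: [2]
Compare 9 vs 3: take 3 from right. Merged: [2, 3]
Compare 9 vs 7: take 7 from right. Merged: [2, 3, 7]
Compare 9 vs 11: take 9 from left. Merged: [2, 3, 7, 9]
Compare 11 vs 11: take 11 from left. Merged: [2, 3, 7, 9, 11]
Append remaining from right: [11]. Merged: [2, 3, 7, 9, 11, 11]

Final merged array: [2, 3, 7, 9, 11, 11]
Total comparisons: 5

The merged array is [2, 3, 7, 9, 11, 11], requiring 5 comparisons. The merge step runs in O(n) time where n is the total number of elements.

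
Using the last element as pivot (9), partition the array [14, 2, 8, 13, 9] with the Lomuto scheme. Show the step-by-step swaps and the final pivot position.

Lomuto partition with pivot = 9:

Initial array: [14, 2, 8, 13, 9]

arr[0]=14 > 9: no swap
arr[1]=2 <= 9: swap with position 0, array becomes [2, 14, 8, 13, 9]
arr[2]=8 <= 9: swap with position 1, array becomes [2, 8, 14, 13, 9]
arr[3]=13 > 9: no swap

Place pivot at position 2: [2, 8, 9, 13, 14]
Pivot position: 2

After partitioning with pivot 9, the array becomes [2, 8, 9, 13, 14]. The pivot is placed at index 2. All elements to the left of the pivot are <= 9, and all elements to the right are > 9.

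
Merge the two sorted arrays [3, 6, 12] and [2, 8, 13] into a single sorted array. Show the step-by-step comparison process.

Merging process:

Compare 3 vs 2: take 2 from right. Merged: [2]
Compare 3 vs 8: take 3 from left. Merged: [2, 3]
Compare 6 vs 8: take 6 from left. Merged: [2, 3, 6]
Compare 12 vs 8: take 8 from right. Merged: [2, 3, 6, 8]
Compare 12 vs 13: take 12 from left. Merged: [2, 3, 6, 8, 12]
Append remaining from right: [13]. Merged: [2, 3, 6, 8, 12, 13]

Final merged array: [2, 3, 6, 8, 12, 13]
Total comparisons: 5

The merged array is [2, 3, 6, 8, 12, 13], requiring 5 comparisons. The merge step runs in O(n) time where n is the total number of elements.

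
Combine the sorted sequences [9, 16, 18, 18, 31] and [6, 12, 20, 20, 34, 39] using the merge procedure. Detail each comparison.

Merging process:

Compare 9 vs 6: take 6 from right. Merged: [6]
Compare 9 vs 12: take 9 from left. Merged: [6, 9]
Compare 16 vs 12: take 12 from right. Merged: [6, 9, 12]
Compare 16 vs 20: take 16 from left. Merged: [6, 9, 12, 16]
Compare 18 vs 20: take 18 from left. Merged: [6, 9, 12, 16, 18]
Compare 18 vs 20: take 18 from left. Merged: [6, 9, 12, 16, 18, 18]
Compare 31 vs 20: take 20 from right. Merged: [6, 9, 12, 16, 18, 18, 20]
Compare 31 vs 20: take 20 from right. Merged: [6, 9, 12, 16, 18, 18, 20, 20]
Compare 31 vs 34: take 31 from left. Merged: [6, 9, 12, 16, 18, 18, 20, 20, 31]
Append remaining from right: [34, 39]. Merged: [6, 9, 12, 16, 18, 18, 20, 20, 31, 34, 39]

Final merged array: [6, 9, 12, 16, 18, 18, 20, 20, 31, 34, 39]
Total comparisons: 9

The merged array is [6, 9, 12, 16, 18, 18, 20, 20, 31, 34, 39], requiring 9 comparisons. The merge step runs in O(n) time where n is the total number of elements.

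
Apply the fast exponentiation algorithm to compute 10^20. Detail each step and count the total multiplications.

Computing 10^20 by squaring (build up from 10^1; each line after the first costs one multiplication):

10^1 = 10
10^2 = (10^1)^2 = 10^2 = 100
10^4 = (10^2)^2 = 100^2 = 10000
10^5 = 10 * 10^4 = 10 * 10000 = 100000
10^10 = (10^5)^2 = 100000^2 = 10000000000
10^20 = (10^10)^2 = 10000000000^2 = 100000000000000000000

Result: 100000000000000000000
Multiplications needed: 5 (5 lines after 10^1)

10^20 = 100000000000000000000. Using exponentiation by squaring, this requires 5 multiplications. The key idea: if the exponent is even, square the half-power; if odd, multiply by the base once.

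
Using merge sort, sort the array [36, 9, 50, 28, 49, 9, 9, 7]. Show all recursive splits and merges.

Merge sort trace:

Split: [36, 9, 50, 28, 49, 9, 9, 7] -> [36, 9, 50, 28] and [49, 9, 9, 7]
  Split: [36, 9, 50, 28] -> [36, 9] and [50, 28]
    Split: [36, 9] -> [36] and [9]
    Merge: [36] + [9] -> [9, 36]
    Split: [50, 28] -> [50] and [28]
    Merge: [50] + [28] -> [28, 50]
  Merge: [9, 36] + [28, 50] -> [9, 28, 36, 50]
  Split: [49, 9, 9, 7] -> [49, 9] and [9, 7]
    Split: [49, 9] -> [49] and [9]
    Merge: [49] + [9] -> [9, 49]
    Split: [9, 7] -> [9] and [7]
    Merge: [9] + [7] -> [7, 9]
  Merge: [9, 49] + [7, 9] -> [7, 9, 9, 49]
Merge: [9, 28, 36, 50] + [7, 9, 9, 49] -> [7, 9, 9, 9, 28, 36, 49, 50]

Final sorted array: [7, 9, 9, 9, 28, 36, 49, 50]

The merge sort proceeds by recursively splitting the array and merging sorted halves.
After all merges, the sorted array is [7, 9, 9, 9, 28, 36, 49, 50].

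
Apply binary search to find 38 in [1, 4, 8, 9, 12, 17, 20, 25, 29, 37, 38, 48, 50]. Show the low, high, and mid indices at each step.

Binary search for 38 in [1, 4, 8, 9, 12, 17, 20, 25, 29, 37, 38, 48, 50]:

lo=0, hi=12, mid=6, arr[mid]=20 -> 20 < 38, search right half
lo=7, hi=12, mid=9, arr[mid]=37 -> 37 < 38, search right half
lo=10, hi=12, mid=11, arr[mid]=48 -> 48 > 38, search left half
lo=10, hi=10, mid=10, arr[mid]=38 -> Found target at index 10!

Binary search finds 38 at index 10 after 4 comparisons. The search repeatedly halves the search space by comparing with the middle element.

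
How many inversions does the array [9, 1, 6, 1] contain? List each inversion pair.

Finding inversions in [9, 1, 6, 1]:

(0, 1): arr[0]=9 > arr[1]=1
(0, 2): arr[0]=9 > arr[2]=6
(0, 3): arr[0]=9 > arr[3]=1
(2, 3): arr[2]=6 > arr[3]=1

Total inversions: 4

The array has 4 inversion(s): (0,1), (0,2), (0,3), (2,3). Each pair (i,j) satisfies i < j and arr[i] > arr[j].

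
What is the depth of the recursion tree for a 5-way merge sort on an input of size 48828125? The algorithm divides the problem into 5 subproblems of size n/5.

For divide and conquer with division factor 5:

Problem sizes at each level:
Level 0: 48828125
Level 1: 9765625
Level 2: 1953125
Level 3: 390625
Level 4: 78125
Level 5: 15625
Level 6: 3125
Level 7: 625
Level 8: 125
Level 9: 25
Level 10: 5
Level 11: 1

The root is level 0 and the size-1 base case is level 11 (the tree spans levels 0 through 11, i.e. 12 levels counting the root), so the depth is the number of divisions: log_5(48828125) = 11

The recursion tree depth is log_5(48828125) = 11. At each level, the problem size is divided by 5, so it takes 11 divisions to reduce to a base case of size 1. The algorithm makes 5 recursive calls at each level.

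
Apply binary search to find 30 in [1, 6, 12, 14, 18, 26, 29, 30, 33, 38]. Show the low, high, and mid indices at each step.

Binary search for 30 in [1, 6, 12, 14, 18, 26, 29, 30, 33, 38]:

lo=0, hi=9, mid=4, arr[mid]=18 -> 18 < 30, search right half
lo=5, hi=9, mid=7, arr[mid]=30 -> Found target at index 7!

Binary search finds 30 at index 7 after 2 comparisons. The search repeatedly halves the search space by comparing with the middle element.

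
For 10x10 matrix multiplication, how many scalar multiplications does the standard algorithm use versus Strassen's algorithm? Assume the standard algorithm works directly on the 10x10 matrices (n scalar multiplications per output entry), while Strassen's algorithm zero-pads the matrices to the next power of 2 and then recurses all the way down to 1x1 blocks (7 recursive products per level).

Matrix multiplication for 10x10 matrices:

Strassen's algorithm requires power-of-2 dimensions. Pad 10x10 to 16x16 (next power of 2).

Standard algorithm: 10^3 = 1000 multiplications
Strassen's algorithm: 7^(log2(16)) = 7^4 = 2401 multiplications
Difference: 1000 - 2401 = -1401 (Strassen uses MORE here due to padding overhead — for small or just-over-power-of-2 n, padding can outweigh the per-level savings)

Standard: 1000 multiplications (10^3). Strassen: 2401 multiplications (7^4, after padding to 16x16). Strassen reduces 8 recursive multiplications to 7 at each level.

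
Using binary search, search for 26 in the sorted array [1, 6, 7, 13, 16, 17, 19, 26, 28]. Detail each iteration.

Binary search for 26 in [1, 6, 7, 13, 16, 17, 19, 26, 28]:

lo=0, hi=8, mid=4, arr[mid]=16 -> 16 < 26, search right half
lo=5, hi=8, mid=6, arr[mid]=19 -> 19 < 26, search right half
lo=7, hi=8, mid=7, arr[mid]=26 -> Found target at index 7!

Binary search finds 26 at index 7 after 3 comparisons. The search repeatedly halves the search space by comparing with the middle element.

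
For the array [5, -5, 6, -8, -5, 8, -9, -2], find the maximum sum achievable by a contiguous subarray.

Using Kadane's algorithm on [5, -5, 6, -8, -5, 8, -9, -2]:

Scanning through the array:
Position 1 (value -5): max_ending_here = 0, max_so_far = 5
Position 2 (value 6): max_ending_here = 6, max_so_far = 6
Position 3 (value -8): max_ending_here = -2, max_so_far = 6
Position 4 (value -5): max_ending_here = -5, max_so_far = 6
Position 5 (value 8): max_ending_here = 8, max_so_far = 8
Position 6 (value -9): max_ending_here = -1, max_so_far = 8
Position 7 (value -2): max_ending_here = -2, max_so_far = 8

Maximum subarray: [8]
Maximum sum: 8

The maximum subarray is [8] with sum 8. This subarray runs from index 5 to index 5.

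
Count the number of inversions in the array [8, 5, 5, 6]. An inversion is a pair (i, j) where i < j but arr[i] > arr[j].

Finding inversions in [8, 5, 5, 6]:

(0, 1): arr[0]=8 > arr[1]=5
(0, 2): arr[0]=8 > arr[2]=5
(0, 3): arr[0]=8 > arr[3]=6

Total inversions: 3

The array has 3 inversion(s): (0,1), (0,2), (0,3). Each pair (i,j) satisfies i < j and arr[i] > arr[j].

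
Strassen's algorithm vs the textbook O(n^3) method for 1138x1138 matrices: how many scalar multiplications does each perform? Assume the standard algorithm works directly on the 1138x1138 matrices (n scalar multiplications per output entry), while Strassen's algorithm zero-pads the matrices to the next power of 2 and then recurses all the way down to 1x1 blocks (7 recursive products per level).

Matrix multiplication for 1138x1138 matrices:

Strassen's algorithm requires power-of-2 dimensions. Pad 1138x1138 to 2048x2048 (next power of 2).

Standard algorithm: 1138^3 = 1473760072 multiplications
Strassen's algorithm: 7^(log2(2048)) = 7^11 = 1977326743 multiplications
Difference: 1473760072 - 1977326743 = -503566671 (Strassen uses MORE here due to padding overhead — for small or just-over-power-of-2 n, padding can outweigh the per-level savings)

Standard: 1473760072 multiplications (1138^3). Strassen: 1977326743 multiplications (7^11, after padding to 2048x2048). Strassen reduces 8 recursive multiplications to 7 at each level.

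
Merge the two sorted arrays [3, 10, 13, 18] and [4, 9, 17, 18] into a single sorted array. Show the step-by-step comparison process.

Merging process:

Compare 3 vs 4: take 3 from left. Merged: [3]
Compare 10 vs 4: take 4 from right. Merged: [3, 4]
Compare 10 vs 9: take 9 from right. Merged: [3, 4, 9]
Compare 10 vs 17: take 10 from left. Merged: [3, 4, 9, 10]
Compare 13 vs 17: take 13 from left. Merged: [3, 4, 9, 10, 13]
Compare 18 vs 17: take 17 from right. Merged: [3, 4, 9, 10, 13, 17]
Compare 18 vs 18: take 18 from left. Merged: [3, 4, 9, 10, 13, 17, 18]
Append remaining from right: [18]. Merged: [3, 4, 9, 10, 13, 17, 18, 18]

Final merged array: [3, 4, 9, 10, 13, 17, 18, 18]
Total comparisons: 7

The merged array is [3, 4, 9, 10, 13, 17, 18, 18], requiring 7 comparisons. The merge step runs in O(n) time where n is the total number of elements.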